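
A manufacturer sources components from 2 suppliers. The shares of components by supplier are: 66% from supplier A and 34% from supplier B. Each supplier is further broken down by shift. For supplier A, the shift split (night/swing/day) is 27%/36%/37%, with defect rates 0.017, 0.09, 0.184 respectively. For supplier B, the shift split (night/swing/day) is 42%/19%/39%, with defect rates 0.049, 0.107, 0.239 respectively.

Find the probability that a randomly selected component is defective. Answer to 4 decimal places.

P(D|A) = 0.27·0.017 + 0.36·0.09 + 0.37·0.184 = 0.00459 + 0.0324 + 0.06808 = 0.10507
P(D|B) = 0.42·0.049 + 0.19·0.107 + 0.39·0.239 = 0.02058 + 0.02033 + 0.09321 = 0.13412
Then overall,
P(D) = 0.66·0.10507 + 0.34·0.13412
      = 0.0693462 + 0.0456008 = 0.114947

P(D) ≈ 0.1149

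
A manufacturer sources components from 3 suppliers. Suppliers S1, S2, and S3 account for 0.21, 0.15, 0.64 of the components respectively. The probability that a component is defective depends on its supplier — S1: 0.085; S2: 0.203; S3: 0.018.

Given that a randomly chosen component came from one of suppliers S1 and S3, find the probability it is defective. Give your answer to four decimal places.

Let S = {S1, S3}.
P(S) = 0.21 + 0.64 = 0.85.
P(D ∩ S) = 0.085·0.21 + 0.018·0.64 = 0.01785 + 0.01152 = 0.02937.
P(D | S) = 0.02937 / 0.85 = 0.034553…

P(D|S) ≈ 0.0346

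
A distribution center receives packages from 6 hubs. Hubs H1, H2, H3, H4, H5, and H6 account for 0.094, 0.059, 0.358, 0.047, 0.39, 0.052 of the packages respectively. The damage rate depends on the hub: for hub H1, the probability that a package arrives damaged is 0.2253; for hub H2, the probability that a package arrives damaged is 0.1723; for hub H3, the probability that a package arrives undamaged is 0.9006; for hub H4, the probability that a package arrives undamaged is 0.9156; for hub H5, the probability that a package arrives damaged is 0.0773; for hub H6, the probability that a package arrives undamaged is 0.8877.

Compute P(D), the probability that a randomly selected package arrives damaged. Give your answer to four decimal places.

P(D) ≈ 0.1069

P(D|H3) = 1 − 0.9006 = 0.0994.
P(D|H4) = 1 − 0.9156 = 0.0844.
P(D|H6) = 1 − 0.8877 = 0.1123.
P(D) = P(D|H1)·P(H1) + P(D|H2)·P(H2) + P(D|H3)·P(H3) + P(D|H4)·P(H4) + P(D|H5)·P(H5) + P(D|H6)·P(H6)
      = 0.2253·0.094 + 0.1723·0.059 + 0.0994·0.358 + 0.0844·0.047 + 0.0773·0.39 + 0.1123·0.052
      = 0.0211782 + 0.0101657 + 0.0355852 + 0.0039668 + 0.030147 + 0.0058396 = 0.1068825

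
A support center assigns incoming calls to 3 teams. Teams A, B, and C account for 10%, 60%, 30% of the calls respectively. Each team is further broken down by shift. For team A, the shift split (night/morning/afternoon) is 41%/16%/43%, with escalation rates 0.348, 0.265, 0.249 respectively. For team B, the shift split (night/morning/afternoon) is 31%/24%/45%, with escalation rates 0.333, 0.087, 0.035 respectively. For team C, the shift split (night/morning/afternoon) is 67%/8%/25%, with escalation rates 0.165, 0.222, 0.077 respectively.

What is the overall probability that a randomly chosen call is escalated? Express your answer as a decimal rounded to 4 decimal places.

0.1574

P(E|A) = 0.41·0.348 + 0.16·0.265 + 0.43·0.249 = 0.14268 + 0.0424 + 0.10707 = 0.29215
P(E|B) = 0.31·0.333 + 0.24·0.087 + 0.45·0.035 = 0.10323 + 0.02088 + 0.01575 = 0.13986
P(E|C) = 0.67·0.165 + 0.08·0.222 + 0.25·0.077 = 0.11055 + 0.01776 + 0.01925 = 0.14756
Then overall,
P(E) = 0.1·0.29215 + 0.6·0.13986 + 0.3·0.14756
      = 0.029215 + 0.083916 + 0.044268 = 0.157399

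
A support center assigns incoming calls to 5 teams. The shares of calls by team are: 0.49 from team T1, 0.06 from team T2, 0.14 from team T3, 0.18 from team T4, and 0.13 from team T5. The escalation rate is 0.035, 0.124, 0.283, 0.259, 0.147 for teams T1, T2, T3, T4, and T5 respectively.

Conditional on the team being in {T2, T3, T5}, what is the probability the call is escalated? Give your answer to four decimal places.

Let S = {T2, T3, T5}.
P(S) = 0.06 + 0.14 + 0.13 = 0.33.
P(E ∩ S) = 0.124·0.06 + 0.283·0.14 + 0.147·0.13 = 0.00744 + 0.03962 + 0.01911 = 0.06617.
P(E | S) = 0.06617 / 0.33 = 0.200515…

0.2005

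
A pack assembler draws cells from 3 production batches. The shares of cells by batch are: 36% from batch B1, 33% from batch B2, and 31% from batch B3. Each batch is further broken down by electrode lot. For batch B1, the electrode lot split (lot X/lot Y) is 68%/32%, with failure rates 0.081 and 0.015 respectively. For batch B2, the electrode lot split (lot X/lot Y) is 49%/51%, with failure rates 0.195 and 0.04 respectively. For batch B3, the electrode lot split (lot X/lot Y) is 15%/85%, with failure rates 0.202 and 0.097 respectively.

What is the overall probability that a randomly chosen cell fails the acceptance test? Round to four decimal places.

0.0948

P(F|B1) = 0.68·0.081 + 0.32·0.015 = 0.05508 + 0.0048 = 0.05988
P(F|B2) = 0.49·0.195 + 0.51·0.04 = 0.09555 + 0.0204 = 0.11595
P(F|B3) = 0.15·0.202 + 0.85·0.097 = 0.0303 + 0.08245 = 0.11275
Then overall,
P(F) = 0.36·0.05988 + 0.33·0.11595 + 0.31·0.11275
      = 0.0215568 + 0.0382635 + 0.0349525 = 0.0947728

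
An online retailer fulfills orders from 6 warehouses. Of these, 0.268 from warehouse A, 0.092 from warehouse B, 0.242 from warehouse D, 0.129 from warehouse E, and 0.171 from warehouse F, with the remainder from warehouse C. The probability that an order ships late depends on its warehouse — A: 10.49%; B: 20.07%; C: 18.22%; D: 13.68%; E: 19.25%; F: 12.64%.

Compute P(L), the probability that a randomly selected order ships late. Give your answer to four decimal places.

0.1440

P(C) = 1 − (0.268 + 0.092 + 0.242 + 0.129 + 0.171) = 0.098.
By the law of total probability,
P(L) = P(L|A)·P(A) + P(L|B)·P(B) + P(L|C)·P(C) + P(L|D)·P(D) + P(L|E)·P(E) + P(L|F)·P(F)
      = 0.1049·0.268 + 0.2007·0.092 + 0.1822·0.098 + 0.1368·0.242 + 0.1925·0.129 + 0.1264·0.171
      = 0.0281132 + 0.0184644 + 0.0178556 + 0.0331056 + 0.0248325 + 0.0216144 = 0.1439857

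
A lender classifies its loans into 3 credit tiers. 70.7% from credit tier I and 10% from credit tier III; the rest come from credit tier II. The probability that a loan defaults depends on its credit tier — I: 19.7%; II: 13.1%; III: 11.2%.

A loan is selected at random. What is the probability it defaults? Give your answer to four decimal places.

P(II) = 1 − (0.707 + 0.1) = 0.193.
By the law of total probability,
P(D) = P(D|I)·P(I) + P(D|II)·P(II) + P(D|III)·P(III)
      = 0.197·0.707 + 0.131·0.193 + 0.112·0.1
      = 0.139279 + 0.025283 + 0.0112 = 0.175762

0.1758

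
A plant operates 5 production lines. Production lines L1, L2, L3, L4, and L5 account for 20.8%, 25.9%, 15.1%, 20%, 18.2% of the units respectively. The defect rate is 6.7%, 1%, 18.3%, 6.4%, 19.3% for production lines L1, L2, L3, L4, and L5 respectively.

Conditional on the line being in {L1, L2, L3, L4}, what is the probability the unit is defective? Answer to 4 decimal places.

P(D|S) ≈ 0.0696

Let S = {L1, L2, L3, L4}.
P(S) = 0.208 + 0.259 + 0.151 + 0.2 = 0.818.
P(D ∩ S) = 0.067·0.208 + 0.01·0.259 + 0.183·0.151 + 0.064·0.2 = 0.013936 + 0.00259 + 0.027633 + 0.0128 = 0.056959.
P(D | S) = 0.056959 / 0.818 = 0.069632…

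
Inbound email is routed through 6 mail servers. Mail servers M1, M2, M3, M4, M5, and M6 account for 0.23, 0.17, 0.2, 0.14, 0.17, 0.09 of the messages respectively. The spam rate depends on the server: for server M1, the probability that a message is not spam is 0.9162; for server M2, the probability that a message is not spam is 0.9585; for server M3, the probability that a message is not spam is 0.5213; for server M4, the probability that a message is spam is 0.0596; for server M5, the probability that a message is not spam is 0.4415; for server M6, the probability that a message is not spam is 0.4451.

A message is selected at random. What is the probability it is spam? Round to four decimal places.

P(S) ≈ 0.2753

P(S|M1) = 1 − 0.9162 = 0.0838.
P(S|M2) = 1 − 0.9585 = 0.0415.
P(S|M3) = 1 − 0.5213 = 0.4787.
P(S|M5) = 1 − 0.4415 = 0.5585.
P(S|M6) = 1 − 0.4451 = 0.5549.
P(S) = P(S|M1)·P(M1) + P(S|M2)·P(M2) + P(S|M3)·P(M3) + P(S|M4)·P(M4) + P(S|M5)·P(M5) + P(S|M6)·P(M6)
      = 0.0838·0.23 + 0.0415·0.17 + 0.4787·0.2 + 0.0596·0.14 + 0.5585·0.17 + 0.5549·0.09
      = 0.019274 + 0.007055 + 0.09574 + 0.008344 + 0.094945 + 0.049941 = 0.275299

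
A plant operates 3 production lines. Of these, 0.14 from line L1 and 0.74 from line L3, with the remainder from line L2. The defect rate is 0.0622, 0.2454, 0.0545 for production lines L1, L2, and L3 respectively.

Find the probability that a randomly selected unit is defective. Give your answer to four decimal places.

0.0785

P(L2) = 1 − (0.14 + 0.74) = 0.12.
P(D) = P(D|L1)·P(L1) + P(D|L2)·P(L2) + P(D|L3)·P(L3)
      = 0.0622·0.14 + 0.2454·0.12 + 0.0545·0.74
      = 0.008708 + 0.029448 + 0.04033 = 0.078486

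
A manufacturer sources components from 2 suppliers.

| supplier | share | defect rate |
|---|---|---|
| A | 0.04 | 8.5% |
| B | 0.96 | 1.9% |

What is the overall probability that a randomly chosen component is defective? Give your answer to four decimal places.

P(D) = P(D|A)·P(A) + P(D|B)·P(B)
      = 0.085·0.04 + 0.019·0.96
      = 0.0034 + 0.01824 = 0.02164

P(D) ≈ 0.0216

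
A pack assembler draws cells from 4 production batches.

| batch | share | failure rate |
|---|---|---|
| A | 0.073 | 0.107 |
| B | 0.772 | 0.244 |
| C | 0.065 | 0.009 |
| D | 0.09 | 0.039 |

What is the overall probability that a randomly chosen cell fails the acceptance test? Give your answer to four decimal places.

P(F) = P(F|A)·P(A) + P(F|B)·P(B) + P(F|C)·P(C) + P(F|D)·P(D)
      = 0.107·0.073 + 0.244·0.772 + 0.009·0.065 + 0.039·0.09
      = 0.007811 + 0.188368 + 0.000585 + 0.00351 = 0.200274

P(F) ≈ 0.2003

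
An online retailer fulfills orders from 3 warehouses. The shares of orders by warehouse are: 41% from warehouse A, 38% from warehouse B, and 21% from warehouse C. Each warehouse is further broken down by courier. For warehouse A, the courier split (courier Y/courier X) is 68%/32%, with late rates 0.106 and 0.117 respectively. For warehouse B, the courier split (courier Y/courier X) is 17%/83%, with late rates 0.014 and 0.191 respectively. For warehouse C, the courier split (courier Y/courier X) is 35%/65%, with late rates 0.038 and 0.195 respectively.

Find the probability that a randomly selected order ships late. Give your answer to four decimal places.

P(L) ≈ 0.1355

P(L|A) = 0.68·0.106 + 0.32·0.117 = 0.07208 + 0.03744 = 0.10952
P(L|B) = 0.17·0.014 + 0.83·0.191 = 0.00238 + 0.15853 = 0.16091
P(L|C) = 0.35·0.038 + 0.65·0.195 = 0.0133 + 0.12675 = 0.14005
Then overall,
P(L) = 0.41·0.10952 + 0.38·0.16091 + 0.21·0.14005
      = 0.0449032 + 0.0611458 + 0.0294105 = 0.1354595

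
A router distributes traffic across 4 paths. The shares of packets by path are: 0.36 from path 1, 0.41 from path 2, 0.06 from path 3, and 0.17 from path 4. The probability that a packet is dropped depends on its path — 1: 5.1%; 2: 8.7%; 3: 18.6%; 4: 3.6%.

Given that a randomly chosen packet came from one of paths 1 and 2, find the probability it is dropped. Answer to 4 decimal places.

Let S = {1, 2}.
P(S) = 0.36 + 0.41 = 0.77.
P(L ∩ S) = 0.051·0.36 + 0.087·0.41 = 0.01836 + 0.03567 = 0.05403.
P(L | S) = 0.05403 / 0.77 = 0.070169…

0.0702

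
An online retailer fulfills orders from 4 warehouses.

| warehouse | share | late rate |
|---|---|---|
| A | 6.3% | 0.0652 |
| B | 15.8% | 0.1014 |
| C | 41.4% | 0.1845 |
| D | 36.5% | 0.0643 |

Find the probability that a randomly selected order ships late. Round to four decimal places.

P(L) ≈ 0.1200

P(L) = P(L|A)·P(A) + P(L|B)·P(B) + P(L|C)·P(C) + P(L|D)·P(D)
      = 0.0652·0.063 + 0.1014·0.158 + 0.1845·0.414 + 0.0643·0.365
      = 0.0041076 + 0.0160212 + 0.076383 + 0.0234695 = 0.1199813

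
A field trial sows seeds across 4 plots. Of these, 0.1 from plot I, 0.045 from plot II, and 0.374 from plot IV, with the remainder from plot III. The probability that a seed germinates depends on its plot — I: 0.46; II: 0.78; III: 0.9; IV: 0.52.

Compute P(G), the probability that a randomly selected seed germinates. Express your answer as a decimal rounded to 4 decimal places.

P(III) = 1 − (0.1 + 0.045 + 0.374) = 0.481.
Summing over the partition,
P(G) = P(G|I)·P(I) + P(G|II)·P(II) + P(G|III)·P(III) + P(G|IV)·P(IV)
      = 0.46·0.1 + 0.78·0.045 + 0.9·0.481 + 0.52·0.374
      = 0.046 + 0.0351 + 0.4329 + 0.19448 = 0.70848

P(G) ≈ 0.7085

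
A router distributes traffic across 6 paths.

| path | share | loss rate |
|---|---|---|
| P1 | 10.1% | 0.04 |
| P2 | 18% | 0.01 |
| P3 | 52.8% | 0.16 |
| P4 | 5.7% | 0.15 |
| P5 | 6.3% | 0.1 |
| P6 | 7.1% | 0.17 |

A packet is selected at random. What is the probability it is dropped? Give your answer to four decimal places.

Using total probability over the partition,
P(L) = P(L|P1)·P(P1) + P(L|P2)·P(P2) + P(L|P3)·P(P3) + P(L|P4)·P(P4) + P(L|P5)·P(P5) + P(L|P6)·P(P6)
      = 0.04·0.101 + 0.01·0.18 + 0.16·0.528 + 0.15·0.057 + 0.1·0.063 + 0.17·0.071
      = 0.00404 + 0.0018 + 0.08448 + 0.00855 + 0.0063 + 0.01207 = 0.11724

P(L) ≈ 0.1172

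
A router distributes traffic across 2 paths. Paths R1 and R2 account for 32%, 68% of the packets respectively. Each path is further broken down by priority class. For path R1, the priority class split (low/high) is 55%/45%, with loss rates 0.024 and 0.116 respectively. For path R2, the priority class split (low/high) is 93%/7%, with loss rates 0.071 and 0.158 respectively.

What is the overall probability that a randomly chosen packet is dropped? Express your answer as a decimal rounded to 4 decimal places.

P(L|R1) = 0.55·0.024 + 0.45·0.116 = 0.0132 + 0.0522 = 0.0654
P(L|R2) = 0.93·0.071 + 0.07·0.158 = 0.06603 + 0.01106 = 0.07709
By total probability over the outer partition,
P(L) = 0.32·0.0654 + 0.68·0.07709
      = 0.020928 + 0.0524212 = 0.0733492

P(L) ≈ 0.0733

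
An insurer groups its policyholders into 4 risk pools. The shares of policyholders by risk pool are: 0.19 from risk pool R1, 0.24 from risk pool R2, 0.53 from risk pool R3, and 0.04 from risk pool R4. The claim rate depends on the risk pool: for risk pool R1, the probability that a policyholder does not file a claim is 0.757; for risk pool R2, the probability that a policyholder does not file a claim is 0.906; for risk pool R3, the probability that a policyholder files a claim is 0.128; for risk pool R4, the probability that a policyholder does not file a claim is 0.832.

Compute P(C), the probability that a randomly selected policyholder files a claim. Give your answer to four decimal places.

0.1433

P(C|R1) = 1 − 0.757 = 0.243.
P(C|R2) = 1 − 0.906 = 0.094.
P(C|R4) = 1 − 0.832 = 0.168.
Summing over the partition,
P(C) = P(C|R1)·P(R1) + P(C|R2)·P(R2) + P(C|R3)·P(R3) + P(C|R4)·P(R4)
      = 0.243·0.19 + 0.094·0.24 + 0.128·0.53 + 0.168·0.04
      = 0.04617 + 0.02256 + 0.06784 + 0.00672 = 0.14329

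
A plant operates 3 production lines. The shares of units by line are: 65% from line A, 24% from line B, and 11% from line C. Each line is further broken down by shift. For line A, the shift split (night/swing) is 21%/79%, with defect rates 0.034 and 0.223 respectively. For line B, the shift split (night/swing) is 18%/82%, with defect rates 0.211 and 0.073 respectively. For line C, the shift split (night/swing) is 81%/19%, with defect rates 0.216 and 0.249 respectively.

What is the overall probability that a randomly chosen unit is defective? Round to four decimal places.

P(D|A) = 0.21·0.034 + 0.79·0.223 = 0.00714 + 0.17617 = 0.18331
P(D|B) = 0.18·0.211 + 0.82·0.073 = 0.03798 + 0.05986 = 0.09784
P(D|C) = 0.81·0.216 + 0.19·0.249 = 0.17496 + 0.04731 = 0.22227
Then overall,
P(D) = 0.65·0.18331 + 0.24·0.09784 + 0.11·0.22227
      = 0.1191515 + 0.0234816 + 0.0244497 = 0.1670828

P(D) ≈ 0.1671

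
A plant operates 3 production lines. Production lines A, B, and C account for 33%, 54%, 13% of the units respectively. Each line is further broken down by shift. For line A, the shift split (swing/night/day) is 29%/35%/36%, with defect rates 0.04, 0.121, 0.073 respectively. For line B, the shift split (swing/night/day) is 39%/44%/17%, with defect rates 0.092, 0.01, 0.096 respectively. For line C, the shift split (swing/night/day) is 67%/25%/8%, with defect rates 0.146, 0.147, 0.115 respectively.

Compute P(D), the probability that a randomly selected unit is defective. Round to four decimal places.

P(D|A) = 0.29·0.04 + 0.35·0.121 + 0.36·0.073 = 0.0116 + 0.04235 + 0.02628 = 0.08023
P(D|B) = 0.39·0.092 + 0.44·0.01 + 0.17·0.096 = 0.03588 + 0.0044 + 0.01632 = 0.0566
P(D|C) = 0.67·0.146 + 0.25·0.147 + 0.08·0.115 = 0.09782 + 0.03675 + 0.0092 = 0.14377
By total probability over the outer partition,
P(D) = 0.33·0.08023 + 0.54·0.0566 + 0.13·0.14377
      = 0.0264759 + 0.030564 + 0.0186901 = 0.07573

0.0757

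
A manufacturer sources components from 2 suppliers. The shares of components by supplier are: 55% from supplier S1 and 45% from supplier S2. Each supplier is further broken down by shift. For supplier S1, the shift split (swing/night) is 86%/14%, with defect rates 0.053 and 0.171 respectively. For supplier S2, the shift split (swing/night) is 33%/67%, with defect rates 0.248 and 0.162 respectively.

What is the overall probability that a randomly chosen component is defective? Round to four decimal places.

0.1239

P(D|S1) = 0.86·0.053 + 0.14·0.171 = 0.04558 + 0.02394 = 0.06952
P(D|S2) = 0.33·0.248 + 0.67·0.162 = 0.08184 + 0.10854 = 0.19038
By total probability over the outer partition,
P(D) = 0.55·0.06952 + 0.45·0.19038
      = 0.038236 + 0.085671 = 0.123907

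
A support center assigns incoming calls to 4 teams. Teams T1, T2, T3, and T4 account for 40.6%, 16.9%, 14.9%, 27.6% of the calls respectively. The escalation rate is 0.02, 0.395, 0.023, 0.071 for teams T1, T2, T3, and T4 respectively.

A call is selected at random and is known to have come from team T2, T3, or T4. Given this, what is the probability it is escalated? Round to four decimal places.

P(E|S) ≈ 0.1511

Let S = {T2, T3, T4}.
P(S) = 0.169 + 0.149 + 0.276 = 0.594.
P(E ∩ S) = 0.395·0.169 + 0.023·0.149 + 0.071·0.276 = 0.066755 + 0.003427 + 0.019596 = 0.089778.
P(E | S) = 0.089778 / 0.594 = 0.151141…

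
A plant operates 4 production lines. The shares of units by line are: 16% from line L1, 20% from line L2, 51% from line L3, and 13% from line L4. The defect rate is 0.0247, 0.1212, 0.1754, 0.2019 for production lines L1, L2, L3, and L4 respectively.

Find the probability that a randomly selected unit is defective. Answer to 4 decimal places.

0.1439

P(D) = P(D|L1)·P(L1) + P(D|L2)·P(L2) + P(D|L3)·P(L3) + P(D|L4)·P(L4)
      = 0.0247·0.16 + 0.1212·0.2 + 0.1754·0.51 + 0.2019·0.13
      = 0.003952 + 0.02424 + 0.089454 + 0.026247 = 0.143893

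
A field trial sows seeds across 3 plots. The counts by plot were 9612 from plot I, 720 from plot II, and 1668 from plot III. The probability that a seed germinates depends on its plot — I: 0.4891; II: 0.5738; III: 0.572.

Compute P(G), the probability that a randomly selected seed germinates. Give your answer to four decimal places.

P(G) ≈ 0.5057

Total: 9612 + 720 + 1668 = 12000.
P(I) = 9612/12000 = 0.801. P(II) = 720/12000 = 0.06. P(III) = 1668/12000 = 0.139.
By the law of total probability,
P(G) = P(G|I)·P(I) + P(G|II)·P(II) + P(G|III)·P(III)
      = 0.4891·0.801 + 0.5738·0.06 + 0.572·0.139
      = 0.3917691 + 0.034428 + 0.079508 = 0.5057051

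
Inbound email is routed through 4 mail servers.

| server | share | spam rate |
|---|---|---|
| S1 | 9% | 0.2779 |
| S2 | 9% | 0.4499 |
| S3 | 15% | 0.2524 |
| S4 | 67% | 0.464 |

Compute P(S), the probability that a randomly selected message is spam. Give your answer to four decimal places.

By the law of total probability,
P(S) = P(S|S1)·P(S1) + P(S|S2)·P(S2) + P(S|S3)·P(S3) + P(S|S4)·P(S4)
      = 0.2779·0.09 + 0.4499·0.09 + 0.2524·0.15 + 0.464·0.67
      = 0.025011 + 0.040491 + 0.03786 + 0.31088 = 0.414242

0.4142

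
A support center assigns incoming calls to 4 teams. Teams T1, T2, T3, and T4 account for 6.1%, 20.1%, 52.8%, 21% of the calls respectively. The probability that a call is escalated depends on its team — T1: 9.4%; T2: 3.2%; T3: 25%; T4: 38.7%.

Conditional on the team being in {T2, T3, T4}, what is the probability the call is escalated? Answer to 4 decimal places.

0.2340

Let S = {T2, T3, T4}.
P(S) = 0.201 + 0.528 + 0.21 = 0.939.
P(E ∩ S) = 0.032·0.201 + 0.25·0.528 + 0.387·0.21 = 0.006432 + 0.132 + 0.08127 = 0.219702.
P(E | S) = 0.219702 / 0.939 = 0.233974…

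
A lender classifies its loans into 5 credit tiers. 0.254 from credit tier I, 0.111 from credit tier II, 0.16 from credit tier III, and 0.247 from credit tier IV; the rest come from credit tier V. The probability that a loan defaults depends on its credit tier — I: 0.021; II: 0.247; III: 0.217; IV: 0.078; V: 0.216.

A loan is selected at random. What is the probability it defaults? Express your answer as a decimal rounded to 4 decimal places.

P(D) ≈ 0.1360

P(V) = 1 − (0.254 + 0.111 + 0.16 + 0.247) = 0.228.
P(D) = P(D|I)·P(I) + P(D|II)·P(II) + P(D|III)·P(III) + P(D|IV)·P(IV) + P(D|V)·P(V)
      = 0.021·0.254 + 0.247·0.111 + 0.217·0.16 + 0.078·0.247 + 0.216·0.228
      = 0.005334 + 0.027417 + 0.03472 + 0.019266 + 0.049248 = 0.135985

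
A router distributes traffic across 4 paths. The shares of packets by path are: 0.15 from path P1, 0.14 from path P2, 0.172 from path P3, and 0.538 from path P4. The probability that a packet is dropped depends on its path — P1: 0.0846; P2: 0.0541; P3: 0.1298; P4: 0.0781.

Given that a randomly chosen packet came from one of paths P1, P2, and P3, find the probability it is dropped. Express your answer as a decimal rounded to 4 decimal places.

0.0922

Let S = {P1, P2, P3}.
P(S) = 0.15 + 0.14 + 0.172 = 0.462.
P(L ∩ S) = 0.0846·0.15 + 0.0541·0.14 + 0.1298·0.172 = 0.01269 + 0.007574 + 0.0223256 = 0.0425896.
P(L | S) = 0.0425896 / 0.462 = 0.092185…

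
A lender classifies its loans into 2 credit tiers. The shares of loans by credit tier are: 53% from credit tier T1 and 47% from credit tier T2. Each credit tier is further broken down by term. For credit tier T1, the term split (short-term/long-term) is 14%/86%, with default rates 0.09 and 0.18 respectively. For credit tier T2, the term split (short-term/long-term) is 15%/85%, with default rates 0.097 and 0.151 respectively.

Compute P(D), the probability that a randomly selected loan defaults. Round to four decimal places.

P(D) ≈ 0.1559

P(D|T1) = 0.14·0.09 + 0.86·0.18 = 0.0126 + 0.1548 = 0.1674
P(D|T2) = 0.15·0.097 + 0.85·0.151 = 0.01455 + 0.12835 = 0.1429
By total probability over the outer partition,
P(D) = 0.53·0.1674 + 0.47·0.1429
      = 0.088722 + 0.067163 = 0.155885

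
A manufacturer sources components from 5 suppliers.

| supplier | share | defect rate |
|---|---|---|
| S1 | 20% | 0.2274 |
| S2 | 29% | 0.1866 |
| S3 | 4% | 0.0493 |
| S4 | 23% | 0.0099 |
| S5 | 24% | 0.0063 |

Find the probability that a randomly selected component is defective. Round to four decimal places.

0.1054

Summing over the partition,
P(D) = P(D|S1)·P(S1) + P(D|S2)·P(S2) + P(D|S3)·P(S3) + P(D|S4)·P(S4) + P(D|S5)·P(S5)
      = 0.2274·0.2 + 0.1866·0.29 + 0.0493·0.04 + 0.0099·0.23 + 0.0063·0.24
      = 0.04548 + 0.054114 + 0.001972 + 0.002277 + 0.001512 = 0.105355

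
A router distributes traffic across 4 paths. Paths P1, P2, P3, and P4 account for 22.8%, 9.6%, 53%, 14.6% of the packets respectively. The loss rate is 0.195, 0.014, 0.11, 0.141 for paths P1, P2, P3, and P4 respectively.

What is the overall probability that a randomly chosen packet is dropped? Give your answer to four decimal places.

0.1247

Using total probability over the partition,
P(L) = P(L|P1)·P(P1) + P(L|P2)·P(P2) + P(L|P3)·P(P3) + P(L|P4)·P(P4)
      = 0.195·0.228 + 0.014·0.096 + 0.11·0.53 + 0.141·0.146
      = 0.04446 + 0.001344 + 0.0583 + 0.020586 = 0.12469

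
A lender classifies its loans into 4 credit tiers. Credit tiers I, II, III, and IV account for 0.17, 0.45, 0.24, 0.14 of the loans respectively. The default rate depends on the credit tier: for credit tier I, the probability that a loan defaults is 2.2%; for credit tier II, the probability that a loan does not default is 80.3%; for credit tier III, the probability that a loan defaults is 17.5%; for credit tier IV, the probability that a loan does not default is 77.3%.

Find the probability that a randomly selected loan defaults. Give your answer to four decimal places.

P(D|II) = 1 − 0.803 = 0.197.
P(D|IV) = 1 − 0.773 = 0.227.
Using total probability over the partition,
P(D) = P(D|I)·P(I) + P(D|II)·P(II) + P(D|III)·P(III) + P(D|IV)·P(IV)
      = 0.022·0.17 + 0.197·0.45 + 0.175·0.24 + 0.227·0.14
      = 0.00374 + 0.08865 + 0.042 + 0.03178 = 0.16617

P(D) ≈ 0.1662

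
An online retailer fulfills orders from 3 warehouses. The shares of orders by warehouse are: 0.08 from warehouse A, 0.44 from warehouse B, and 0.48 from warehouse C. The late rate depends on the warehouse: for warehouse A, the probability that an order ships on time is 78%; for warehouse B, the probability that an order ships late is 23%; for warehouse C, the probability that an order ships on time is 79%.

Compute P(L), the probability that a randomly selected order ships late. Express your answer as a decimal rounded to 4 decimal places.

0.2196

P(L|A) = 1 − 0.78 = 0.22.
P(L|C) = 1 − 0.79 = 0.21.
By the law of total probability,
P(L) = P(L|A)·P(A) + P(L|B)·P(B) + P(L|C)·P(C)
      = 0.22·0.08 + 0.23·0.44 + 0.21·0.48
      = 0.0176 + 0.1012 + 0.1008 = 0.2196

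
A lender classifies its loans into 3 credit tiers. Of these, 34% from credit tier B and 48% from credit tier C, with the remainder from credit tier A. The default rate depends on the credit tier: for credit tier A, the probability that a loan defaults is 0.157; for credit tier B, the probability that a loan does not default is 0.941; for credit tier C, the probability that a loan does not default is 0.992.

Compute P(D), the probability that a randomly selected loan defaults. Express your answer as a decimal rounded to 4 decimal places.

0.0522

P(A) = 1 − (0.34 + 0.48) = 0.18.
P(D|B) = 1 − 0.941 = 0.059.
P(D|C) = 1 − 0.992 = 0.008.
P(D) = P(D|A)·P(A) + P(D|B)·P(B) + P(D|C)·P(C)
      = 0.157·0.18 + 0.059·0.34 + 0.008·0.48
      = 0.02826 + 0.02006 + 0.00384 = 0.05216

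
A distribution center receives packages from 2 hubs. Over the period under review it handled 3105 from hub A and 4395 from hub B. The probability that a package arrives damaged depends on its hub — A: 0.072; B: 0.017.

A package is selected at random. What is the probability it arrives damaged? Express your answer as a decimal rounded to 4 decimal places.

P(D) ≈ 0.0398

Total: 3105 + 4395 = 7500.
P(A) = 3105/7500 = 0.414. P(B) = 4395/7500 = 0.586.
P(D) = P(D|A)·P(A) + P(D|B)·P(B)
      = 0.072·0.414 + 0.017·0.586
      = 0.029808 + 0.009962 = 0.03977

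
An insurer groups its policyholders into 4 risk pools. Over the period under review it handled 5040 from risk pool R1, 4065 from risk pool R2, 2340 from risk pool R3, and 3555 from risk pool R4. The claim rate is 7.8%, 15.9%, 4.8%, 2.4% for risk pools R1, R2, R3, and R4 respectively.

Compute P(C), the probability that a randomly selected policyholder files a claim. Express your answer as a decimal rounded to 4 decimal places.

0.0825

Total: 5040 + 4065 + 2340 + 3555 = 15000.
P(R1) = 5040/15000 = 0.336. P(R2) = 4065/15000 = 0.271. P(R3) = 2340/15000 = 0.156. P(R4) = 3555/15000 = 0.237.
P(C) = P(C|R1)·P(R1) + P(C|R2)·P(R2) + P(C|R3)·P(R3) + P(C|R4)·P(R4)
      = 0.078·0.336 + 0.159·0.271 + 0.048·0.156 + 0.024·0.237
      = 0.026208 + 0.043089 + 0.007488 + 0.005688 = 0.082473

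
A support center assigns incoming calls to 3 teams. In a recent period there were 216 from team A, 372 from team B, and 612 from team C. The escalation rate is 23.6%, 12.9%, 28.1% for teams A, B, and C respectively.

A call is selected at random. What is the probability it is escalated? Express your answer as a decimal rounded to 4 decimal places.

Total: 216 + 372 + 612 = 1200.
P(A) = 216/1200 = 0.18. P(B) = 372/1200 = 0.31. P(C) = 612/1200 = 0.51.
By the law of total probability,
P(E) = P(E|A)·P(A) + P(E|B)·P(B) + P(E|C)·P(C)
      = 0.236·0.18 + 0.129·0.31 + 0.281·0.51
      = 0.04248 + 0.03999 + 0.14331 = 0.22578

0.2258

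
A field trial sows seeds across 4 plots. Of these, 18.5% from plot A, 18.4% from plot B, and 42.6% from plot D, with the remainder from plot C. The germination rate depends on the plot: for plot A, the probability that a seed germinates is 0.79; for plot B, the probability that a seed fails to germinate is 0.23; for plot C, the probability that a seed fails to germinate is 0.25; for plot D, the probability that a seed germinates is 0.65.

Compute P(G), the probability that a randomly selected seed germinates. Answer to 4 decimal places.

P(G) ≈ 0.7185

P(C) = 1 − (0.185 + 0.184 + 0.426) = 0.205.
P(G|B) = 1 − 0.23 = 0.77.
P(G|C) = 1 − 0.25 = 0.75.
P(G) = P(G|A)·P(A) + P(G|B)·P(B) + P(G|C)·P(C) + P(G|D)·P(D)
      = 0.79·0.185 + 0.77·0.184 + 0.75·0.205 + 0.65·0.426
      = 0.14615 + 0.14168 + 0.15375 + 0.2769 = 0.71848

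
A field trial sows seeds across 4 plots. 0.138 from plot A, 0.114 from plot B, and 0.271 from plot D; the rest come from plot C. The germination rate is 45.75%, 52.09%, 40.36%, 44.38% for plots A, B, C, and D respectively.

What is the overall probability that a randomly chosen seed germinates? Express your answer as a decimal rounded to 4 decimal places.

P(C) = 1 − (0.138 + 0.114 + 0.271) = 0.477.
P(G) = P(G|A)·P(A) + P(G|B)·P(B) + P(G|C)·P(C) + P(G|D)·P(D)
      = 0.4575·0.138 + 0.5209·0.114 + 0.4036·0.477 + 0.4438·0.271
      = 0.063135 + 0.0593826 + 0.1925172 + 0.1202698 = 0.4353046

0.4353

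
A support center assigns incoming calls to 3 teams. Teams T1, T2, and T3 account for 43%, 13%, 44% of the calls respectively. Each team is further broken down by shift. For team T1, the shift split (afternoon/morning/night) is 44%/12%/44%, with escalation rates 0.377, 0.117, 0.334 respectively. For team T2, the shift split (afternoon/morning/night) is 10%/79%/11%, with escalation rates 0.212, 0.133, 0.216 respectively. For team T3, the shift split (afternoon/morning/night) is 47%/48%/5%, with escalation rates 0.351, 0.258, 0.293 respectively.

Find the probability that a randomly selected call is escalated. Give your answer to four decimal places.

0.2936

P(E|T1) = 0.44·0.377 + 0.12·0.117 + 0.44·0.334 = 0.16588 + 0.01404 + 0.14696 = 0.32688
P(E|T2) = 0.1·0.212 + 0.79·0.133 + 0.11·0.216 = 0.0212 + 0.10507 + 0.02376 = 0.15003
P(E|T3) = 0.47·0.351 + 0.48·0.258 + 0.05·0.293 = 0.16497 + 0.12384 + 0.01465 = 0.30346
Then overall,
P(E) = 0.43·0.32688 + 0.13·0.15003 + 0.44·0.30346
      = 0.1405584 + 0.0195039 + 0.1335224 = 0.2935847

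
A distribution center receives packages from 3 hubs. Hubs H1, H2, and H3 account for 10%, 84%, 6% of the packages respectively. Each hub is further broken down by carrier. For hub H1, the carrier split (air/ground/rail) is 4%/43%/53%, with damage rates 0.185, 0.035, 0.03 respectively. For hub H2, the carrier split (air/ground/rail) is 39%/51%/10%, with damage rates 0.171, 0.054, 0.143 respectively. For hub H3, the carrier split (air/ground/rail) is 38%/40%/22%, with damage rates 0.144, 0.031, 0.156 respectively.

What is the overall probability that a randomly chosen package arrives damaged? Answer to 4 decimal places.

P(D|H1) = 0.04·0.185 + 0.43·0.035 + 0.53·0.03 = 0.0074 + 0.01505 + 0.0159 = 0.03835
P(D|H2) = 0.39·0.171 + 0.51·0.054 + 0.1·0.143 = 0.06669 + 0.02754 + 0.0143 = 0.10853
P(D|H3) = 0.38·0.144 + 0.4·0.031 + 0.22·0.156 = 0.05472 + 0.0124 + 0.03432 = 0.10144
Then overall,
P(D) = 0.1·0.03835 + 0.84·0.10853 + 0.06·0.10144
      = 0.003835 + 0.0911652 + 0.0060864 = 0.1010866

0.1011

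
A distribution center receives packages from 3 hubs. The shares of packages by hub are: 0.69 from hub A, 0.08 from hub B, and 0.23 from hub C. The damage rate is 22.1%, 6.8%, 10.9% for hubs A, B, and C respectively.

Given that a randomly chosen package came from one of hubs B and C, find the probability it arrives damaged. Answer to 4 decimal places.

P(D|S) ≈ 0.0984

Let S = {B, C}.
P(S) = 0.08 + 0.23 = 0.31.
P(D ∩ S) = 0.068·0.08 + 0.109·0.23 = 0.00544 + 0.02507 = 0.03051.
P(D | S) = 0.03051 / 0.31 = 0.098419…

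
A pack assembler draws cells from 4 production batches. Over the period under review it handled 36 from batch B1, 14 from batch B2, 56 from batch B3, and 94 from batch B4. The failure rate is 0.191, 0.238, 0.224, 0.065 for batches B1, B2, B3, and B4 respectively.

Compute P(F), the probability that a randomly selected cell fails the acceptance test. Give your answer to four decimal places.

Total: 36 + 14 + 56 + 94 = 200.
P(B1) = 36/200 = 0.18. P(B2) = 14/200 = 0.07. P(B3) = 56/200 = 0.28. P(B4) = 94/200 = 0.47.
P(F) = P(F|B1)·P(B1) + P(F|B2)·P(B2) + P(F|B3)·P(B3) + P(F|B4)·P(B4)
      = 0.191·0.18 + 0.238·0.07 + 0.224·0.28 + 0.065·0.47
      = 0.03438 + 0.01666 + 0.06272 + 0.03055 = 0.14431

P(F) ≈ 0.1443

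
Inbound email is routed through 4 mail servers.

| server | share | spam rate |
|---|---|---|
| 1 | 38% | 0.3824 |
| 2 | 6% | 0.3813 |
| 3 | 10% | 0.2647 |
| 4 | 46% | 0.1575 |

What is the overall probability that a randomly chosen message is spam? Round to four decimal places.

Summing over the partition,
P(S) = P(S|1)·P(1) + P(S|2)·P(2) + P(S|3)·P(3) + P(S|4)·P(4)
      = 0.3824·0.38 + 0.3813·0.06 + 0.2647·0.1 + 0.1575·0.46
      = 0.145312 + 0.022878 + 0.02647 + 0.07245 = 0.26711

0.2671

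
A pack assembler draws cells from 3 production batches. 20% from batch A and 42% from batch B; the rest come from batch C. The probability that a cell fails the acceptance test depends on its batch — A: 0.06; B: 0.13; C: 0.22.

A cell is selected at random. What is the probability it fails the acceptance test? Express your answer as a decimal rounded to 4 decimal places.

P(F) ≈ 0.1502

P(C) = 1 − (0.2 + 0.42) = 0.38.
P(F) = P(F|A)·P(A) + P(F|B)·P(B) + P(F|C)·P(C)
      = 0.06·0.2 + 0.13·0.42 + 0.22·0.38
      = 0.012 + 0.0546 + 0.0836 = 0.1502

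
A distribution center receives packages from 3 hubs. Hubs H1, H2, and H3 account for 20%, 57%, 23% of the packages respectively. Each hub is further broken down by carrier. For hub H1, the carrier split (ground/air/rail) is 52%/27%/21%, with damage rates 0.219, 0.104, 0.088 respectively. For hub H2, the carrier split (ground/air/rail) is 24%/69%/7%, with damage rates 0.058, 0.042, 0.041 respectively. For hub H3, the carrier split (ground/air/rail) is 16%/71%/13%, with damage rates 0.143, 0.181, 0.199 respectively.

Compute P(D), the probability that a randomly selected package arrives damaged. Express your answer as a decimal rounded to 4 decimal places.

0.0989

P(D|H1) = 0.52·0.219 + 0.27·0.104 + 0.21·0.088 = 0.11388 + 0.02808 + 0.01848 = 0.16044
P(D|H2) = 0.24·0.058 + 0.69·0.042 + 0.07·0.041 = 0.01392 + 0.02898 + 0.00287 = 0.04577
P(D|H3) = 0.16·0.143 + 0.71·0.181 + 0.13·0.199 = 0.02288 + 0.12851 + 0.02587 = 0.17726
By total probability over the outer partition,
P(D) = 0.2·0.16044 + 0.57·0.04577 + 0.23·0.17726
      = 0.032088 + 0.0260889 + 0.0407698 = 0.0989467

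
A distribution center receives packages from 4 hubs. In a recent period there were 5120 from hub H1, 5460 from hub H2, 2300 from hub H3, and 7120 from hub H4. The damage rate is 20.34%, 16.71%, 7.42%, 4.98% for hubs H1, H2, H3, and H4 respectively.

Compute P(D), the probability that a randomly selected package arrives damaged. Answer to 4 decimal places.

P(D) ≈ 0.1240

Total: 5120 + 5460 + 2300 + 7120 = 20000.
P(H1) = 5120/20000 = 0.256. P(H2) = 5460/20000 = 0.273. P(H3) = 2300/20000 = 0.115. P(H4) = 7120/20000 = 0.356.
Using total probability over the partition,
P(D) = P(D|H1)·P(H1) + P(D|H2)·P(H2) + P(D|H3)·P(H3) + P(D|H4)·P(H4)
      = 0.2034·0.256 + 0.1671·0.273 + 0.0742·0.115 + 0.0498·0.356
      = 0.0520704 + 0.0456183 + 0.008533 + 0.0177288 = 0.1239505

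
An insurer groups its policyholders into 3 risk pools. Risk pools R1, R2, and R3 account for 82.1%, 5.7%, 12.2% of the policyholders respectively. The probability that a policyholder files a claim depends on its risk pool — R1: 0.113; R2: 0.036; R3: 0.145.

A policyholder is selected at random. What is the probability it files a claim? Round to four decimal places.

Using total probability over the partition,
P(C) = P(C|R1)·P(R1) + P(C|R2)·P(R2) + P(C|R3)·P(R3)
      = 0.113·0.821 + 0.036·0.057 + 0.145·0.122
      = 0.092773 + 0.002052 + 0.01769 = 0.112515

0.1125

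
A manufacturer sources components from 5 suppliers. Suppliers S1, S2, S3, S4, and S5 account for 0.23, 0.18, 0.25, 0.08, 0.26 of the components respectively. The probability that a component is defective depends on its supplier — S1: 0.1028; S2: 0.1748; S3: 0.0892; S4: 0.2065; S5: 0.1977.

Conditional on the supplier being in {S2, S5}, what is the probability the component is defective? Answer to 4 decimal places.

Let S = {S2, S5}.
P(S) = 0.18 + 0.26 = 0.44.
P(D ∩ S) = 0.1748·0.18 + 0.1977·0.26 = 0.031464 + 0.051402 = 0.082866.
P(D | S) = 0.082866 / 0.44 = 0.188332…

0.1883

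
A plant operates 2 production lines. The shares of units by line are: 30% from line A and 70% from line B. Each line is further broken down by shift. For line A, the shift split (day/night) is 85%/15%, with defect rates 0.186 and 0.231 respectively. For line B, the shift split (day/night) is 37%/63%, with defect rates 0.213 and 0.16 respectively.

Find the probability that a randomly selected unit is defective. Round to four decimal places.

0.1836

P(D|A) = 0.85·0.186 + 0.15·0.231 = 0.1581 + 0.03465 = 0.19275
P(D|B) = 0.37·0.213 + 0.63·0.16 = 0.07881 + 0.1008 = 0.17961
Then overall,
P(D) = 0.3·0.19275 + 0.7·0.17961
      = 0.057825 + 0.125727 = 0.183552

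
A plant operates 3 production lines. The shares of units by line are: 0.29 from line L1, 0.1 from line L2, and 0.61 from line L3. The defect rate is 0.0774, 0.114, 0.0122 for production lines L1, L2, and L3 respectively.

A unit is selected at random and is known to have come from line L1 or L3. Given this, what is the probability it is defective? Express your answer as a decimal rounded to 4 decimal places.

Let S = {L1, L3}.
P(S) = 0.29 + 0.61 = 0.9.
P(D ∩ S) = 0.0774·0.29 + 0.0122·0.61 = 0.022446 + 0.007442 = 0.029888.
P(D | S) = 0.029888 / 0.9 = 0.033209…

0.0332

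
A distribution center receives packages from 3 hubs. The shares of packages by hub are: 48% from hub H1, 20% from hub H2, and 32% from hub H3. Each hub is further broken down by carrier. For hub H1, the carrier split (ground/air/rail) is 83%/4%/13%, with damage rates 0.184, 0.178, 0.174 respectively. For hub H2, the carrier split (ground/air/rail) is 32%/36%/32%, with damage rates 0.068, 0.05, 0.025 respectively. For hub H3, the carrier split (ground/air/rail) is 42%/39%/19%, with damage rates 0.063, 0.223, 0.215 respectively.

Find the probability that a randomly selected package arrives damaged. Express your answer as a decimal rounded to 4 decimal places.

P(D|H1) = 0.83·0.184 + 0.04·0.178 + 0.13·0.174 = 0.15272 + 0.00712 + 0.02262 = 0.18246
P(D|H2) = 0.32·0.068 + 0.36·0.05 + 0.32·0.025 = 0.02176 + 0.018 + 0.008 = 0.04776
P(D|H3) = 0.42·0.063 + 0.39·0.223 + 0.19·0.215 = 0.02646 + 0.08697 + 0.04085 = 0.15428
Then overall,
P(D) = 0.48·0.18246 + 0.2·0.04776 + 0.32·0.15428
      = 0.0875808 + 0.009552 + 0.0493696 = 0.1465024

P(D) ≈ 0.1465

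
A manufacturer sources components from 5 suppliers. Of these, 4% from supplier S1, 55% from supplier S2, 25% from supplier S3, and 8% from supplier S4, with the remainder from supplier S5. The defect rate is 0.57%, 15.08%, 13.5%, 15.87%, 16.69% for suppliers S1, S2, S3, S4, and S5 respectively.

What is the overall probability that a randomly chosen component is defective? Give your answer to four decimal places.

0.1430

P(S5) = 1 − (0.04 + 0.55 + 0.25 + 0.08) = 0.08.
By the law of total probability,
P(D) = P(D|S1)·P(S1) + P(D|S2)·P(S2) + P(D|S3)·P(S3) + P(D|S4)·P(S4) + P(D|S5)·P(S5)
      = 0.0057·0.04 + 0.1508·0.55 + 0.135·0.25 + 0.1587·0.08 + 0.1669·0.08
      = 0.000228 + 0.08294 + 0.03375 + 0.012696 + 0.013352 = 0.142966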